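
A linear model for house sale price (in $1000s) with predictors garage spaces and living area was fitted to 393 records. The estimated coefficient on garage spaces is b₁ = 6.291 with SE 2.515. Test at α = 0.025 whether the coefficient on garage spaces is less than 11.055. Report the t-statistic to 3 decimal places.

H₀: β₁ = 11.055 vs H₁: β₁ < 11.055.
t = (b₁ − β₁⁰)/SE = (6.291 − 11.055) / 2.515 = -1.894.
df = n − k − 1 = 393 − 2 − 1 = 390.
One-sided p ≈ 0.0295, which is ≥ 0.025, so fail to reject H₀.
The data do not give significant evidence that the true slope on garage spaces is below 11.055 $1000s per unit, holding the other predictors fixed.

t = -1.894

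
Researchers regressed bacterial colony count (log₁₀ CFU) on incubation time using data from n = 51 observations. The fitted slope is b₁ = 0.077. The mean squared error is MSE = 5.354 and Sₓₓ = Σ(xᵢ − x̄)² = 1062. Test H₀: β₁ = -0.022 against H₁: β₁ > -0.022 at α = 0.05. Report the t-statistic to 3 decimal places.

SE(b₁) = √(MSE/Sₓₓ) = √(5.354/1062) = 0.071003.
t = (0.077 − (-0.022)) / 0.071003 = 1.394.
df = n − 2 = 49.
One-sided p ≈ 0.0848, which is ≥ 0.05, so fail to reject H₀.
The data do not give significant evidence that the true slope on incubation time exceeds -0.022 log₁₀ CFU per unit.

t = 1.394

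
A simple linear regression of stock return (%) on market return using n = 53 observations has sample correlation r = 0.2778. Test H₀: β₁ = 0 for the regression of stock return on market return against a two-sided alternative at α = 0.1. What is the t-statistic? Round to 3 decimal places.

t = 2.065

t = r·√(n − 2)/√(1 − r²) = 0.2778·√51/√0.922827 = 2.065.
df = n − 2 = 51.
Two-sided p ≈ 0.0440, which is < 0.1, so reject H₀.
There is evidence of a linear association between market return and stock return.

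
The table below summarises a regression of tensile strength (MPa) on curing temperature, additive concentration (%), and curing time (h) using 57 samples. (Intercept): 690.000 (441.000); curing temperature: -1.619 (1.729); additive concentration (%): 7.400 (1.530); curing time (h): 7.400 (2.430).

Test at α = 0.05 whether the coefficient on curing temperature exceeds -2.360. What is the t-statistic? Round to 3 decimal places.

Read off: b = -1.619, SE = 1.729 for curing temperature.
H₀: β₁ = -2.360 vs H₁: β₁ > -2.360.
t = (-1.619 − (-2.360)) / 1.729 = 0.429.
df = n − k − 1 = 57 − 3 − 1 = 53.
One-sided p ≈ 0.3350, which is ≥ 0.05, so fail to reject H₀.
The data do not give significant evidence that the true slope on curing temperature exceeds -2.360 MPa per unit, holding the other predictors fixed.

t = 0.429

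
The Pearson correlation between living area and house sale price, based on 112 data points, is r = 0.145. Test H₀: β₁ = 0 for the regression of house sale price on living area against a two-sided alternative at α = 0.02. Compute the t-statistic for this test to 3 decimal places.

t = r·√(n − 2)/√(1 − r²) = 0.145·√110/√0.978975 = 1.537.
df = n − 2 = 110.
Two-sided p ≈ 0.1272, which is ≥ 0.02, so fail to reject H₀.
The data do not give significant evidence of a linear association between living area and house sale price.

t = 1.537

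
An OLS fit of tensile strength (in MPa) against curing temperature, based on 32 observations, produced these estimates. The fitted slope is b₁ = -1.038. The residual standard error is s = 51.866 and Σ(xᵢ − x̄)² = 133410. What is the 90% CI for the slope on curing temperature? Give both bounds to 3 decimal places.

(-1.279, -0.797)

SE(b₁) = s/√Sₓₓ = 51.866/√133410 = 0.142.
df = n − 2 = 30.
t* = t_{0.05, 30} = 1.697261.
Margin = t* × SE = 1.697261 × 0.142 = 0.24101.
CI: -1.038 ± 0.24101 → (-1.279, -0.797).
With 90% confidence, each one-unit increase in curing temperature is associated with a change of between -1.279 and -0.797 MPa in tensile strength.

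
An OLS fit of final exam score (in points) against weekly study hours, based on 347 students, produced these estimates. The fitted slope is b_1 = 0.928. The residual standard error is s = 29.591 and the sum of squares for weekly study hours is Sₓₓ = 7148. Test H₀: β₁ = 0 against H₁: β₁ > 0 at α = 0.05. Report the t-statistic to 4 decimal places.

SE(b_1) = s/√Sₓₓ = 29.591/√7148 = 0.349999.
t = 0.928 / 0.349999 = 2.6514.
df = n − 2 = 345.
One-sided p ≈ 0.0042, which is < 0.05, so reject H₀.
There is evidence that the true slope on weekly study hours is positive.

t = 2.6514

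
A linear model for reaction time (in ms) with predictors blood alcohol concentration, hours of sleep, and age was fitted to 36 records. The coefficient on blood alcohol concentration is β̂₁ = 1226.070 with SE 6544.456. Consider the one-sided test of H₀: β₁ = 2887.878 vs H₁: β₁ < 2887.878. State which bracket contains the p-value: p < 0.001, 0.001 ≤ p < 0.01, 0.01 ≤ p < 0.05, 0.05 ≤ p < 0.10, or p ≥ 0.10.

p ≥ 0.10

t = (1226.070 − 2887.878) / 6544.456 = -0.254.
df = n − k − 1 = 36 − 3 − 1 = 32.
One-sided p = P(T_{32} < t) ≈ 0.4006.
So p ≥ 0.10.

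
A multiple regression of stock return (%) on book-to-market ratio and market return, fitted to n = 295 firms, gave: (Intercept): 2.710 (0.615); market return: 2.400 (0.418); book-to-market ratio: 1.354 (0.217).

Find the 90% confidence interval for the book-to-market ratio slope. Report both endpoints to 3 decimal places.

(0.996, 1.712)

Read off: b = 1.354, SE = 0.217 for book-to-market ratio.
df = n − k − 1 = 295 − 2 − 1 = 292.
t* = t_{0.05, 292} = 1.650089.
Margin = t* × SE = 1.650089 × 0.217 = 0.35807.
CI: 1.354 ± 0.35807 → (0.996, 1.712).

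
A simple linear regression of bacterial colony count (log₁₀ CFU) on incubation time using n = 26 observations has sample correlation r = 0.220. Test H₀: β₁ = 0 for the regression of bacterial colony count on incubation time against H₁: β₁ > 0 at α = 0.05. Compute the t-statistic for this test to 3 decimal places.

t = r·√(n − 2)/√(1 − r²) = 0.220·√24/√0.9516 = 1.105.
df = n − 2 = 24.
One-sided p ≈ 0.1401, which is ≥ 0.05, so fail to reject H₀.
The data do not give significant evidence of a linear association between incubation time and bacterial colony count.

t = 1.105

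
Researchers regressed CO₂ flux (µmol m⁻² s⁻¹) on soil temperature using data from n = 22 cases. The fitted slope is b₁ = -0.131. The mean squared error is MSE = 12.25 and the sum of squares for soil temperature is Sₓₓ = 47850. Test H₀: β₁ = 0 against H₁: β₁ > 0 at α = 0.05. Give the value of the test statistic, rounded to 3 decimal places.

t = -8.187

SE(b₁) = √(MSE/Sₓₓ) = √(12.25/47850) = 0.0160003.
t = -0.131 / 0.0160003 = -8.187.
df = n − 2 = 20.
One-sided p ≈ 1.0000, which is ≥ 0.05, so fail to reject H₀.
The data do not give significant evidence that the true slope on soil temperature is positive.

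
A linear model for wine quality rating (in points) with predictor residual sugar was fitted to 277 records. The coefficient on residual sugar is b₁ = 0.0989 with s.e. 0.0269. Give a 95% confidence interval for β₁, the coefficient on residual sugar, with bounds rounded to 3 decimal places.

df = n − 2 = 277 − 2 = 275.
t* = t_{0.025, 275} = 1.968628.
Margin = t* × SE = 1.968628 × 0.0269 = 0.05296.
CI: 0.0989 ± 0.05296 → (0.046, 0.152).
With 95% confidence, each one-unit increase in residual sugar is associated with a change of between 0.046 and 0.152 points in wine quality rating.

(0.046, 0.152)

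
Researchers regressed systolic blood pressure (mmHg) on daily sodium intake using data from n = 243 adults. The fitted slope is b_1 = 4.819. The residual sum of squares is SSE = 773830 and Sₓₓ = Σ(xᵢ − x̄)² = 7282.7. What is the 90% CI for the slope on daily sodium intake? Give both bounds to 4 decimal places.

MSE = SSE/(n − 2) = 773830/241 = 3210.91.
SE(b_1) = √(MSE/Sₓₓ) = √(3210.91/7282.7) = 0.664.
df = n − 2 = 241.
t* = t_{0.05, 241} = 1.651201.
Margin = t* × SE = 1.651201 × 0.664 = 1.096397.
CI: 4.819 ± 1.096397 → (3.7226, 5.9154).
With 90% confidence, each one-unit increase in daily sodium intake is associated with a change of between 3.7226 and 5.9154 mmHg in systolic blood pressure.

(3.7226, 5.9154)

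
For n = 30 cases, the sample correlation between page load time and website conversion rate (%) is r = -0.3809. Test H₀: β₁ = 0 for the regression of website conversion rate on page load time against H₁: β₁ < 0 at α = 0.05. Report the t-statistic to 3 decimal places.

t = -2.180

t = r·√(n − 2)/√(1 − r²) = -0.3809·√28/√0.854915 = -2.180.
df = n − 2 = 28.
One-sided p ≈ 0.0189, which is < 0.05, so reject H₀.
There is evidence of a linear association between page load time and website conversion rate.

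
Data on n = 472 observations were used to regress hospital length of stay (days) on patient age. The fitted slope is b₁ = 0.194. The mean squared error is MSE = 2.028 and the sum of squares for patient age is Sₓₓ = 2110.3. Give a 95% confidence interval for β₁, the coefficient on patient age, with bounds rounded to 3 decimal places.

(0.133, 0.255)

SE(b₁) = √(MSE/Sₓₓ) = √(2.028/2110.3) = 0.031.
df = n − 2 = 470.
t* = t_{0.025, 470} = 1.965024.
Margin = t* × SE = 1.965024 × 0.031 = 0.06092.
CI: 0.194 ± 0.06092 → (0.133, 0.255).
With 95% confidence, each one-unit increase in patient age is associated with a change of between 0.133 and 0.255 days in hospital length of stay.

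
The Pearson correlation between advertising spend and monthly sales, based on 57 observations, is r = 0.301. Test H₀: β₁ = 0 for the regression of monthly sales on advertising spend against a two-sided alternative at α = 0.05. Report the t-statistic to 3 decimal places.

t = r·√(n − 2)/√(1 − r²) = 0.301·√55/√0.909399 = 2.341.
df = n − 2 = 55.
Two-sided p ≈ 0.0229, which is < 0.05, so reject H₀.
There is evidence of a linear association between advertising spend and monthly sales.

t = 2.341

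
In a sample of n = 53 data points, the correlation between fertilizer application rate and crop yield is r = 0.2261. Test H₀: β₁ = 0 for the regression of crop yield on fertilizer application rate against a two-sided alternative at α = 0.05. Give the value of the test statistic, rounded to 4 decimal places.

t = 1.6576

t = r·√(n − 2)/√(1 − r²) = 0.2261·√51/√0.948879 = 1.6576.
df = n − 2 = 51.
Two-sided p ≈ 0.1035, which is ≥ 0.05, so fail to reject H₀.
The data do not give significant evidence of a linear association between fertilizer application rate and crop yield.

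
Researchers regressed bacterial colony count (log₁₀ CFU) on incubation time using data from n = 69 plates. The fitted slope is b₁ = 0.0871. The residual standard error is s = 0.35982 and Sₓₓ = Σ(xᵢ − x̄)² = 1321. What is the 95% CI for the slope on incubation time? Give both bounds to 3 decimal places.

SE(b₁) = s/√Sₓₓ = 0.35982/√1321 = 0.00989997.
df = n − 2 = 67.
t* = t_{0.025, 67} = 1.996008.
Margin = t* × SE = 1.996008 × 0.00989997 = 0.01976.
CI: 0.0871 ± 0.01976 → (0.067, 0.107).
With 95% confidence, each one-unit increase in incubation time is associated with a change of between 0.067 and 0.107 log₁₀ CFU in bacterial colony count.

(0.067, 0.107)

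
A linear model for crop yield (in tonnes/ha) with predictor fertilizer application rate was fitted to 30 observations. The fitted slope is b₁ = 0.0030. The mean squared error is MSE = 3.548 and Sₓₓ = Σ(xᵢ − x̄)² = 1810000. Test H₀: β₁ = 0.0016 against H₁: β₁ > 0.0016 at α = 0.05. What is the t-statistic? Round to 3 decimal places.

SE(b₁) = √(MSE/Sₓₓ) = √(3.548/1810000) = 0.00140008.
t = (0.0030 − 0.0016) / 0.00140008 = 1.000.
df = n − 2 = 28.
One-sided p ≈ 0.1630, which is ≥ 0.05, so fail to reject H₀.
The data do not give significant evidence that the true slope on fertilizer application rate exceeds 0.0016 tonnes/ha per unit.

t = 1.000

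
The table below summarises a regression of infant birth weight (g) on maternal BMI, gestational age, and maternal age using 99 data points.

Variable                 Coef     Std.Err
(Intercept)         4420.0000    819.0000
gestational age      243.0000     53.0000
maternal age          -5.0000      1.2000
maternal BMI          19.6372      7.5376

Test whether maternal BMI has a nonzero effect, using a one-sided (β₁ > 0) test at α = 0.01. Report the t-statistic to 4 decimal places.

t = 2.6052

Read off: b = 19.6372, SE = 7.5376 for maternal BMI.
H₀: β₁ = 0 vs H₁: β₁ > 0.
t = 19.6372 / 7.5376 = 2.6052.
df = n − k − 1 = 99 − 3 − 1 = 95.
One-sided p ≈ 0.0053, which is < 0.01, so reject H₀.
There is evidence that the true slope on maternal BMI is positive, holding the other predictors fixed.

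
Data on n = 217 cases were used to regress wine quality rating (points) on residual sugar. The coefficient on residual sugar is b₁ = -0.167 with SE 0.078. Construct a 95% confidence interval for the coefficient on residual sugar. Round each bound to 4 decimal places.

df = n − 2 = 217 − 2 = 215.
t* = t_{0.025, 215} = 1.971059.
Margin = t* × SE = 1.971059 × 0.078 = 0.153743.
CI: -0.167 ± 0.153743 → (-0.3207, -0.0133).
With 95% confidence, each one-unit increase in residual sugar is associated with a change of between -0.3207 and -0.0133 points in wine quality rating.

(-0.3207, -0.0133)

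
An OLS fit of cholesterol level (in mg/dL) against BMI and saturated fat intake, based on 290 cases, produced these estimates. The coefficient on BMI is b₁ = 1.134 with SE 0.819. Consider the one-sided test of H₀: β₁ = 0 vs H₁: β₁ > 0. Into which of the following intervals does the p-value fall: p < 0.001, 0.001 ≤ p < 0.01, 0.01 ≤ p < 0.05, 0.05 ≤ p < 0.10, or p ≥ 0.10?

0.05 ≤ p < 0.10

t = 1.134 / 0.819 = 1.385.
df = n − k − 1 = 290 − 2 − 1 = 287.
One-sided p = P(T_{287} > t) ≈ 0.0836.
So 0.05 ≤ p < 0.10.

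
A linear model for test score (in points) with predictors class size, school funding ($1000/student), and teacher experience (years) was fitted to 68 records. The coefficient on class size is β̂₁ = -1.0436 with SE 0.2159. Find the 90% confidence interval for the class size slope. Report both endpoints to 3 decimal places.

df = n − k − 1 = 68 − 3 − 1 = 64.
t* = t_{0.05, 64} = 1.669013.
Margin = t* × SE = 1.669013 × 0.2159 = 0.36034.
CI: -1.0436 ± 0.36034 → (-1.404, -0.683).
With 90% confidence, each one-unit increase in class size is associated with a change of between -1.404 and -0.683 points in test score, holding the other predictors fixed.

(-1.404, -0.683)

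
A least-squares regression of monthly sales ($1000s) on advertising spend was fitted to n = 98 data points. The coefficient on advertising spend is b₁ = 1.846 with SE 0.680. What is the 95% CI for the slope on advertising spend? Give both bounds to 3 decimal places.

df = n − 2 = 98 − 2 = 96.
t* = t_{0.025, 96} = 1.984984.
Margin = t* × SE = 1.984984 × 0.680 = 1.34979.
CI: 1.846 ± 1.34979 → (0.496, 3.196).
With 95% confidence, each one-unit increase in advertising spend is associated with a change of between 0.496 and 3.196 $1000s in monthly sales.

(0.496, 3.196)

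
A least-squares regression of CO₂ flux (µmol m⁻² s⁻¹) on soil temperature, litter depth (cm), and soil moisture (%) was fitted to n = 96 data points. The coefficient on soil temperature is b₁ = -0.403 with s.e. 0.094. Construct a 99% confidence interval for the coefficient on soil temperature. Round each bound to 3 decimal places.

df = n − k − 1 = 96 − 3 − 1 = 92.
t* = t_{0.005, 92} = 2.63033.
Margin = t* × SE = 2.63033 × 0.094 = 0.24725.
CI: -0.403 ± 0.24725 → (-0.650, -0.156).
With 99% confidence, each one-unit increase in soil temperature is associated with a change of between -0.650 and -0.156 µmol m⁻² s⁻¹ in CO₂ flux, holding the other predictors fixed.

(-0.650, -0.156)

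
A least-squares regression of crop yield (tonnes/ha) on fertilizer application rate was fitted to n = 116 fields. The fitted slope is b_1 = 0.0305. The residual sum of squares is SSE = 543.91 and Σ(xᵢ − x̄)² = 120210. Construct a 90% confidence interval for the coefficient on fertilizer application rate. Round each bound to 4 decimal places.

(0.0201, 0.0409)

MSE = SSE/(n − 2) = 543.91/114 = 4.77114.
SE(b_1) = √(MSE/Sₓₓ) = √(4.77114/120210) = 0.0063.
df = n − 2 = 114.
t* = t_{0.05, 114} = 1.65833.
Margin = t* × SE = 1.65833 × 0.0063 = 0.010447.
CI: 0.0305 ± 0.010447 → (0.0201, 0.0409).
With 90% confidence, each one-unit increase in fertilizer application rate is associated with a change of between 0.0201 and 0.0409 tonnes/ha in crop yield.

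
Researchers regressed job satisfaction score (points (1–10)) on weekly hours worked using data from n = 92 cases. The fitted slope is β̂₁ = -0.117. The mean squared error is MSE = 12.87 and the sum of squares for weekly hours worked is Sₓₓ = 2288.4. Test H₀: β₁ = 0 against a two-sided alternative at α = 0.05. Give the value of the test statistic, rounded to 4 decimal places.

SE(β̂₁) = √(MSE/Sₓₓ) = √(12.87/2288.4) = 0.0749934.
t = -0.117 / 0.0749934 = -1.5601.
df = n − 2 = 90.
Two-sided p ≈ 0.1222, which is ≥ 0.05, so fail to reject H₀.
The data do not give significant evidence of an association between weekly hours worked and job satisfaction score.

t = -1.5601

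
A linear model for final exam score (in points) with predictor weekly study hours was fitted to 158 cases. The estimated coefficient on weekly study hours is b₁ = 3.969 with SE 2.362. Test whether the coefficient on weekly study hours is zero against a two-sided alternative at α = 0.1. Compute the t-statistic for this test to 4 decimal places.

t = 1.6804

H₀: β₁ = 0 vs H₁: β₁ ≠ 0.
t = (b₁ − β₁⁰)/SE = 3.969 / 2.362 = 1.6804.
df = n − 2 = 158 − 2 = 156.
Two-sided p ≈ 0.0949, which is < 0.1, so reject H₀.
There is evidence that weekly study hours is associated with final exam score.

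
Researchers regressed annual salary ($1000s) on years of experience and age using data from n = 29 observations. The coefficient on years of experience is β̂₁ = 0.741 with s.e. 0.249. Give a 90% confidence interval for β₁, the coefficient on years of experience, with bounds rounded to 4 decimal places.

df = n − k − 1 = 29 − 2 − 1 = 26.
t* = t_{0.05, 26} = 1.705618.
Margin = t* × SE = 1.705618 × 0.249 = 0.424699.
CI: 0.741 ± 0.424699 → (0.3163, 1.1657).
With 90% confidence, each one-unit increase in years of experience is associated with a change of between 0.3163 and 1.1657 $1000s in annual salary, holding the other predictors fixed.

(0.3163, 1.1657)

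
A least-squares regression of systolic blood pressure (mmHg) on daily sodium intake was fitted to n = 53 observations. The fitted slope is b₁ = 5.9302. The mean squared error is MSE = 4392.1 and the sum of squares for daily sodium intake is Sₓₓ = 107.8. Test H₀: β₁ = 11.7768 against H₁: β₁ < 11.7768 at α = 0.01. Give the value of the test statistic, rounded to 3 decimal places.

t = -0.916

SE(b₁) = √(MSE/Sₓₓ) = √(4392.1/107.8) = 6.38303.
t = (5.9302 − 11.7768) / 6.38303 = -0.916.
df = n − 2 = 51.
One-sided p ≈ 0.1820, which is ≥ 0.01, so fail to reject H₀.
The data do not give significant evidence that the true slope on daily sodium intake is below 11.7768 mmHg per unit.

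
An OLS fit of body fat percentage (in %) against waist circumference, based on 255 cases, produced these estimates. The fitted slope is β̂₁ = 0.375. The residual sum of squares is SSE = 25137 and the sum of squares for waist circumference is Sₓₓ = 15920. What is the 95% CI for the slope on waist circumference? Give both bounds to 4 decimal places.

MSE = SSE/(n − 2) = 25137/253 = 99.3557.
SE(β̂₁) = √(MSE/Sₓₓ) = √(99.3557/15920) = 0.0789996.
df = n − 2 = 253.
t* = t_{0.025, 253} = 1.969385.
Margin = t* × SE = 1.969385 × 0.0789996 = 0.155581.
CI: 0.375 ± 0.155581 → (0.2194, 0.5306).
With 95% confidence, each one-unit increase in waist circumference is associated with a change of between 0.2194 and 0.5306 % in body fat percentage.

(0.2194, 0.5306)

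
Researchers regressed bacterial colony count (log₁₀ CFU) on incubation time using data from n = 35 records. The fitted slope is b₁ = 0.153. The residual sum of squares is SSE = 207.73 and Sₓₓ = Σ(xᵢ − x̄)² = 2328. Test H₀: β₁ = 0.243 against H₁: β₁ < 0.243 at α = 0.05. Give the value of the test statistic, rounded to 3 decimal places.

MSE = SSE/(n − 2) = 207.73/33 = 6.29485.
SE(b₁) = √(MSE/Sₓₓ) = √(6.29485/2328) = 0.0519997.
t = (0.153 − 0.243) / 0.0519997 = -1.731.
df = n − 2 = 33.
One-sided p ≈ 0.0464, which is < 0.05, so reject H₀.
There is evidence that the true slope on incubation time is below 0.243 log₁₀ CFU per unit.

t = -1.731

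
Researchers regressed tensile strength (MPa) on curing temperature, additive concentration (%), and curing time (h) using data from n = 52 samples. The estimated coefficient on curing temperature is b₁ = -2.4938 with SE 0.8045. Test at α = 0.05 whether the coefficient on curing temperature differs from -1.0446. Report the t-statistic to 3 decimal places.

t = -1.801

H₀: β₁ = -1.0446 vs H₁: β₁ ≠ -1.0446.
t = (b₁ − β₁⁰)/SE = (-2.4938 − (-1.0446)) / 0.8045 = -1.801.
df = n − k − 1 = 52 − 3 − 1 = 48.
Two-sided p ≈ 0.0779, which is ≥ 0.05, so fail to reject H₀.
The data are consistent with a true slope of -1.0446 MPa per unit of curing temperature, holding the other predictors fixed.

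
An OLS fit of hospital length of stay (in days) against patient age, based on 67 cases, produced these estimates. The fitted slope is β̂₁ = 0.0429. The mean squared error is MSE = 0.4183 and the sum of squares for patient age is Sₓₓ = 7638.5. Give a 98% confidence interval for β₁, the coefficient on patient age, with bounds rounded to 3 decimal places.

(0.025, 0.061)

SE(β̂₁) = √(MSE/Sₓₓ) = √(0.4183/7638.5) = 0.00740014.
df = n − 2 = 65.
t* = t_{0.01, 65} = 2.385097.
Margin = t* × SE = 2.385097 × 0.00740014 = 0.01765.
CI: 0.0429 ± 0.01765 → (0.025, 0.061).
With 98% confidence, each one-unit increase in patient age is associated with a change of between 0.025 and 0.061 days in hospital length of stay.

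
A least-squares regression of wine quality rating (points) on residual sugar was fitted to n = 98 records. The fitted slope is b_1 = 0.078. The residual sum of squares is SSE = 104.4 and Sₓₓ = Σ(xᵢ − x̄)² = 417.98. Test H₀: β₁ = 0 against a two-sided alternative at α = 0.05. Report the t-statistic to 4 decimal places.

t = 1.5292

MSE = SSE/(n − 2) = 104.4/96 = 1.0875.
SE(b_1) = √(MSE/Sₓₓ) = √(1.0875/417.98) = 0.0510078.
t = 0.078 / 0.0510078 = 1.5292.
df = n − 2 = 96.
Two-sided p ≈ 0.1295, which is ≥ 0.05, so fail to reject H₀.
The data do not give significant evidence of an association between residual sugar and wine quality rating.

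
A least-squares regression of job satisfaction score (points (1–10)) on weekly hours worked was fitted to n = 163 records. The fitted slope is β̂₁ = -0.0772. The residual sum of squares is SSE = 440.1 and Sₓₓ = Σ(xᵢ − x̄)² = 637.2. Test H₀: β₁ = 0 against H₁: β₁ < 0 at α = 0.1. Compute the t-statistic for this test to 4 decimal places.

MSE = SSE/(n − 2) = 440.1/161 = 2.73354.
SE(β̂₁) = √(MSE/Sₓₓ) = √(2.73354/637.2) = 0.0654975.
t = -0.0772 / 0.0654975 = -1.1787.
df = n − 2 = 161.
One-sided p ≈ 0.1201, which is ≥ 0.1, so fail to reject H₀.
The data do not give significant evidence that the true slope on weekly hours worked is negative.

t = -1.1787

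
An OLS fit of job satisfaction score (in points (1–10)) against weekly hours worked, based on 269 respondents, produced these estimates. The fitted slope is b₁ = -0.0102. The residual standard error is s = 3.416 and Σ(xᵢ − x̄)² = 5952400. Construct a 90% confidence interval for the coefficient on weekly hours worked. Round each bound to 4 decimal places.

(-0.0125, -0.0079)

SE(b₁) = s/√Sₓₓ = 3.416/√5952400 = 0.00140014.
df = n − 2 = 267.
t* = t_{0.05, 267} = 1.650581.
Margin = t* × SE = 1.650581 × 0.00140014 = 0.002311.
CI: -0.0102 ± 0.002311 → (-0.0125, -0.0079).
With 90% confidence, each one-unit increase in weekly hours worked is associated with a change of between -0.0125 and -0.0079 points (1–10) in job satisfaction score.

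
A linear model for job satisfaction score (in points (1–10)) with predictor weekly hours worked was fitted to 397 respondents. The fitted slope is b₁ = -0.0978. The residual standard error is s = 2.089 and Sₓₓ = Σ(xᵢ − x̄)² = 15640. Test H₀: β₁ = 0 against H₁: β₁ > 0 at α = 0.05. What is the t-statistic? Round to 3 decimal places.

SE(b₁) = s/√Sₓₓ = 2.089/√15640 = 0.016704.
t = -0.0978 / 0.016704 = -5.855.
df = n − 2 = 395.
One-sided p ≈ 1.0000, which is ≥ 0.05, so fail to reject H₀.
The data do not give significant evidence that the true slope on weekly hours worked is positive.

t = -5.855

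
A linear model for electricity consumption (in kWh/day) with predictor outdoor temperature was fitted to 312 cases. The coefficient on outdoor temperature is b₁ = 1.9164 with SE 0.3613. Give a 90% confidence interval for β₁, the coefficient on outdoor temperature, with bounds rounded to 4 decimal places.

(1.3203, 2.5125)

df = n − 2 = 312 − 2 = 310.
t* = t_{0.05, 310} = 1.649784.
Margin = t* × SE = 1.649784 × 0.3613 = 0.596067.
CI: 1.9164 ± 0.596067 → (1.3203, 2.5125).
With 90% confidence, each one-unit increase in outdoor temperature is associated with a change of between 1.3203 and 2.5125 kWh/day in electricity consumption.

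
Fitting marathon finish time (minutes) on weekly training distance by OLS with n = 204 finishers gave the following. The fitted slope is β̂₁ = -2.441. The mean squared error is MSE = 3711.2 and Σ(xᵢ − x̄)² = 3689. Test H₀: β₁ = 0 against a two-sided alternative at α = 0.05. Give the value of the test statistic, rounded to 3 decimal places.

t = -2.434

SE(β̂₁) = √(MSE/Sₓₓ) = √(3711.2/3689) = 1.003.
t = -2.441 / 1.003 = -2.434.
df = n − 2 = 202.
Two-sided p ≈ 0.0158, which is < 0.05, so reject H₀.
There is evidence that weekly training distance is associated with marathon finish time.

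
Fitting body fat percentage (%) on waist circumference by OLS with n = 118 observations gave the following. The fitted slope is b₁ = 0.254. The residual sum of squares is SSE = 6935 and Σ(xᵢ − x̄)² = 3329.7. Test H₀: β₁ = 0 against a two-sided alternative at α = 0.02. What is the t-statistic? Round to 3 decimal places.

t = 1.896

MSE = SSE/(n − 2) = 6935/116 = 59.7845.
SE(b₁) = √(MSE/Sₓₓ) = √(59.7845/3329.7) = 0.133996.
t = 0.254 / 0.133996 = 1.896.
df = n − 2 = 116.
Two-sided p ≈ 0.0605, which is ≥ 0.02, so fail to reject H₀.
The data do not give significant evidence of an association between waist circumference and body fat percentage.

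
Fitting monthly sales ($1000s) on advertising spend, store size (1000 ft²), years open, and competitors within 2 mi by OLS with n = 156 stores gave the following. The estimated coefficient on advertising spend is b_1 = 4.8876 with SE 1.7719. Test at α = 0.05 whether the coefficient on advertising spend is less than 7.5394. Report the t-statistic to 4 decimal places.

H₀: β₁ = 7.5394 vs H₁: β₁ < 7.5394.
t = (b_1 − β₁⁰)/SE = (4.8876 − 7.5394) / 1.7719 = -1.4966.
df = n − k − 1 = 156 − 4 − 1 = 151.
One-sided p ≈ 0.0683, which is ≥ 0.05, so fail to reject H₀.
The data do not give significant evidence that the true slope on advertising spend is below 7.5394 $1000s per unit, holding the other predictors fixed.

t = -1.4966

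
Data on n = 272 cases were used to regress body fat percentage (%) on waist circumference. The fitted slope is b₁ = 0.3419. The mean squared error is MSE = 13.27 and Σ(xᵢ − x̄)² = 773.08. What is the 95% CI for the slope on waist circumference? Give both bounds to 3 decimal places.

(0.084, 0.600)

SE(b₁) = √(MSE/Sₓₓ) = √(13.27/773.08) = 0.131016.
df = n − 2 = 270.
t* = t_{0.025, 270} = 1.968789.
Margin = t* × SE = 1.968789 × 0.131016 = 0.25794.
CI: 0.3419 ± 0.25794 → (0.084, 0.600).
With 95% confidence, each one-unit increase in waist circumference is associated with a change of between 0.084 and 0.600 % in body fat percentage.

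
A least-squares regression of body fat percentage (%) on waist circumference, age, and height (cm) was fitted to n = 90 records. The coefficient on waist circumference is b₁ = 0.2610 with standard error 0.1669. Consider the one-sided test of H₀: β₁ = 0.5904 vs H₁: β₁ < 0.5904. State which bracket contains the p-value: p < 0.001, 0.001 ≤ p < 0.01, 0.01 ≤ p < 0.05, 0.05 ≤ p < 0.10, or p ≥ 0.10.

0.01 ≤ p < 0.05

t = (0.2610 − 0.5904) / 0.1669 = -1.974.
df = n − k − 1 = 90 − 3 − 1 = 86.
One-sided p = P(T_{86} < t) ≈ 0.0258.
So 0.01 ≤ p < 0.05.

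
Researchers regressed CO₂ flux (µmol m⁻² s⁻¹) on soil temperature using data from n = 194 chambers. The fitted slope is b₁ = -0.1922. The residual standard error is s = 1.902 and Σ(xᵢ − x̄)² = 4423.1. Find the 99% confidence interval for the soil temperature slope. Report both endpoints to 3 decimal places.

SE(b₁) = s/√Sₓₓ = 1.902/√4423.1 = 0.0285988.
df = n − 2 = 192.
t* = t_{0.005, 192} = 2.601678.
Margin = t* × SE = 2.601678 × 0.0285988 = 0.07440.
CI: -0.1922 ± 0.07440 → (-0.267, -0.118).
With 99% confidence, each one-unit increase in soil temperature is associated with a change of between -0.267 and -0.118 µmol m⁻² s⁻¹ in CO₂ flux.

(-0.267, -0.118)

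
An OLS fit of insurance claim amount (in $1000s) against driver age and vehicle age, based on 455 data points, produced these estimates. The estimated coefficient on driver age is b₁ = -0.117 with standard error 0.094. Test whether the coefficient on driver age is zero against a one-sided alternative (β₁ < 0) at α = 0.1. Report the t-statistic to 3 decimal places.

H₀: β₁ = 0 vs H₁: β₁ < 0.
t = (b₁ − β₁⁰)/SE = -0.117 / 0.094 = -1.245.
df = n − k − 1 = 455 − 2 − 1 = 452.
One-sided p ≈ 0.1069, which is ≥ 0.1, so fail to reject H₀.
The data do not give significant evidence that the true slope on driver age is negative, holding the other predictors fixed.

t = -1.245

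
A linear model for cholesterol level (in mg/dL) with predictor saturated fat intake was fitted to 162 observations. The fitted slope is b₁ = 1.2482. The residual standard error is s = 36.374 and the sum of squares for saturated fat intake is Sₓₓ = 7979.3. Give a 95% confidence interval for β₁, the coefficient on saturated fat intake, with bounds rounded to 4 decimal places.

(0.4440, 2.0524)

SE(b₁) = s/√Sₓₓ = 36.374/√7979.3 = 0.407201.
df = n − 2 = 160.
t* = t_{0.025, 160} = 1.974902.
Margin = t* × SE = 1.974902 × 0.407201 = 0.804182.
CI: 1.2482 ± 0.804182 → (0.4440, 2.0524).
With 95% confidence, each one-unit increase in saturated fat intake is associated with a change of between 0.4440 and 2.0524 mg/dL in cholesterol level.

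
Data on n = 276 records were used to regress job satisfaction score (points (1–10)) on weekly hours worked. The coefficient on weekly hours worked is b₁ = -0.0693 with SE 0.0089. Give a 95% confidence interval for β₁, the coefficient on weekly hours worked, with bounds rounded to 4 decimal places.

df = n − 2 = 276 − 2 = 274.
t* = t_{0.025, 274} = 1.96866.
Margin = t* × SE = 1.96866 × 0.0089 = 0.017521.
CI: -0.0693 ± 0.017521 → (-0.0868, -0.0518).
With 95% confidence, each one-unit increase in weekly hours worked is associated with a change of between -0.0868 and -0.0518 points (1–10) in job satisfaction score.

(-0.0868, -0.0518)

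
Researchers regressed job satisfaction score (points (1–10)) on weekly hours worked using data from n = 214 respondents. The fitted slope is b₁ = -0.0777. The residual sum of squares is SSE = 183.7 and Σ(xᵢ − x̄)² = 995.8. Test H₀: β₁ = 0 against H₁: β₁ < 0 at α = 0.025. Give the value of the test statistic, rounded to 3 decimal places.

MSE = SSE/(n − 2) = 183.7/212 = 0.866509.
SE(b₁) = √(MSE/Sₓₓ) = √(0.866509/995.8) = 0.0294985.
t = -0.0777 / 0.0294985 = -2.634.
df = n − 2 = 212.
One-sided p ≈ 0.0045, which is < 0.025, so reject H₀.
There is evidence that the true slope on weekly hours worked is negative.

t = -2.634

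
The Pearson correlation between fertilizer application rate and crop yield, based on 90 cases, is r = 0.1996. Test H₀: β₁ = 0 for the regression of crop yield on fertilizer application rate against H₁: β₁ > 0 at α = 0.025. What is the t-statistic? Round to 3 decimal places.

t = r·√(n − 2)/√(1 − r²) = 0.1996·√88/√0.96016 = 1.911.
df = n − 2 = 88.
One-sided p ≈ 0.0296, which is ≥ 0.025, so fail to reject H₀.
The data do not give significant evidence of a linear association between fertilizer application rate and crop yield.

t = 1.911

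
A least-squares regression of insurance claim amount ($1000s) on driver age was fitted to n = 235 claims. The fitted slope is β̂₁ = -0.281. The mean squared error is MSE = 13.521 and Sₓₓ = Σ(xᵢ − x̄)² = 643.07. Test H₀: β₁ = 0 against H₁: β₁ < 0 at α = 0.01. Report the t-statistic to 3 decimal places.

SE(β̂₁) = √(MSE/Sₓₓ) = √(13.521/643.07) = 0.145002.
t = -0.281 / 0.145002 = -1.938.
df = n − 2 = 233.
One-sided p ≈ 0.0269, which is ≥ 0.01, so fail to reject H₀.
The data do not give significant evidence that the true slope on driver age is negative.

t = -1.938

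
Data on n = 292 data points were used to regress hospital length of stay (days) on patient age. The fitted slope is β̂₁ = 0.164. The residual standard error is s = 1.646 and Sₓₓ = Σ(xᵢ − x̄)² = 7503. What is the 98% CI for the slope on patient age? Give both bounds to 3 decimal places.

SE(β̂₁) = s/√Sₓₓ = 1.646/√7503 = 0.0190026.
df = n − 2 = 290.
t* = t_{0.01, 290} = 2.339275.
Margin = t* × SE = 2.339275 × 0.0190026 = 0.04445.
CI: 0.164 ± 0.04445 → (0.120, 0.208).
With 98% confidence, each one-unit increase in patient age is associated with a change of between 0.120 and 0.208 days in hospital length of stay.

(0.120, 0.208)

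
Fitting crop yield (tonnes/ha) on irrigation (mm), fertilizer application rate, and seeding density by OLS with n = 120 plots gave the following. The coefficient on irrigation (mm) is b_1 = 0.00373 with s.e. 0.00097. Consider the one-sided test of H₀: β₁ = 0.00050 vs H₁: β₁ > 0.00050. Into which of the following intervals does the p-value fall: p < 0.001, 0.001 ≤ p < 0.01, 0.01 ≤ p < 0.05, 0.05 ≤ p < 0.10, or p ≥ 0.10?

t = (0.00373 − 0.00050) / 0.00097 = 3.330.
df = n − k − 1 = 120 − 3 − 1 = 116.
One-sided p = P(T_{116} > t) ≈ 0.0006.
So p < 0.001.

p < 0.001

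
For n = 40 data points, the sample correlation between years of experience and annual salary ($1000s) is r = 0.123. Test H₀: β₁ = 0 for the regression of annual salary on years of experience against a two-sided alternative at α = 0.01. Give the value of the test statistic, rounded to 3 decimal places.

t = r·√(n − 2)/√(1 − r²) = 0.123·√38/√0.984871 = 0.764.
df = n − 2 = 38.
Two-sided p ≈ 0.4496, which is ≥ 0.01, so fail to reject H₀.
The data do not give significant evidence of a linear association between years of experience and annual salary.

t = 0.764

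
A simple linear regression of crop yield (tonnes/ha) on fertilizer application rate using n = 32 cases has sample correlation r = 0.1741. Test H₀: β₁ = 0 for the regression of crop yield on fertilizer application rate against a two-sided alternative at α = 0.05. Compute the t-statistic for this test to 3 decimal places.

t = r·√(n − 2)/√(1 − r²) = 0.1741·√30/√0.969689 = 0.968.
df = n − 2 = 30.
Two-sided p ≈ 0.3406, which is ≥ 0.05, so fail to reject H₀.
The data do not give significant evidence of a linear association between fertilizer application rate and crop yield.

t = 0.968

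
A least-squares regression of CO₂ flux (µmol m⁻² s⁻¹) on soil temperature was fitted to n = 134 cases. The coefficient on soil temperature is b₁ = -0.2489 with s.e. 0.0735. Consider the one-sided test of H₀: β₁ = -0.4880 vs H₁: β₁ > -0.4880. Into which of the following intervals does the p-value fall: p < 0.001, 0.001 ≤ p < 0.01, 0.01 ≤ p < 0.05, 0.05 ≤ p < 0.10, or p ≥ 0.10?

t = (-0.2489 − (-0.4880)) / 0.0735 = 3.253.
df = n − 2 = 134 − 2 = 132.
One-sided p = P(T_{132} > t) ≈ 0.0007.
So p < 0.001.

p < 0.001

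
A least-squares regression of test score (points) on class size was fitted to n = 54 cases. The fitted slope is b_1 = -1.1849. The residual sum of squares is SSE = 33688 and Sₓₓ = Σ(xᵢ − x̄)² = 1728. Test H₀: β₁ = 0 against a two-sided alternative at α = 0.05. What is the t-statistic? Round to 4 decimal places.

MSE = SSE/(n − 2) = 33688/52 = 647.846.
SE(b_1) = √(MSE/Sₓₓ) = √(647.846/1728) = 0.6123.
t = -1.1849 / 0.6123 = -1.9352.
df = n − 2 = 52.
Two-sided p ≈ 0.0584, which is ≥ 0.05, so fail to reject H₀.
The data do not give significant evidence of an association between class size and test score.

t = -1.9352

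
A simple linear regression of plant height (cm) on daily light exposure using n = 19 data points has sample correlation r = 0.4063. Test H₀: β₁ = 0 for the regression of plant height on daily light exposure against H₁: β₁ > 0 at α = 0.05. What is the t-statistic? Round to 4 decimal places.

t = r·√(n − 2)/√(1 − r²) = 0.4063·√17/√0.83492 = 1.8334.
df = n − 2 = 17.
One-sided p ≈ 0.0422, which is < 0.05, so reject H₀.
There is evidence of a linear association between daily light exposure and plant height.

t = 1.8334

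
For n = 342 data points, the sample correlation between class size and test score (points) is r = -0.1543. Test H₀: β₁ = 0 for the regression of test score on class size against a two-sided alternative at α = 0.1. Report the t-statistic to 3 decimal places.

t = -2.880

t = r·√(n − 2)/√(1 − r²) = -0.1543·√340/√0.976192 = -2.880.
df = n − 2 = 340.
Two-sided p ≈ 0.0042, which is < 0.1, so reject H₀.
There is evidence of a linear association between class size and test score.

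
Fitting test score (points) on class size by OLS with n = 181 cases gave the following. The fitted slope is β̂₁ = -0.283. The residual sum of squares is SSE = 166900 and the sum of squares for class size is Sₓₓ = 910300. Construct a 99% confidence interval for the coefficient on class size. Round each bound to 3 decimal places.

MSE = SSE/(n − 2) = 166900/179 = 932.402.
SE(β̂₁) = √(MSE/Sₓₓ) = √(932.402/910300) = 0.0320044.
df = n − 2 = 179.
t* = t_{0.005, 179} = 2.603574.
Margin = t* × SE = 2.603574 × 0.0320044 = 0.08333.
CI: -0.283 ± 0.08333 → (-0.366, -0.200).
With 99% confidence, each one-unit increase in class size is associated with a change of between -0.366 and -0.200 points in test score.

(-0.366, -0.200)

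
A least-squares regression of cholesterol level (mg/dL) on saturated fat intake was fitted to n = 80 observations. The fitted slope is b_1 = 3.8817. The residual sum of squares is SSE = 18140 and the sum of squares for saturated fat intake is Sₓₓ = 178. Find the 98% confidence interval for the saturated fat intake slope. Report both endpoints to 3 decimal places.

(1.167, 6.597)

MSE = SSE/(n − 2) = 18140/78 = 232.564.
SE(b_1) = √(MSE/Sₓₓ) = √(232.564/178) = 1.14304.
df = n − 2 = 78.
t* = t_{0.01, 78} = 2.375111.
Margin = t* × SE = 2.375111 × 1.14304 = 2.71485.
CI: 3.8817 ± 2.71485 → (1.167, 6.597).
With 98% confidence, each one-unit increase in saturated fat intake is associated with a change of between 1.167 and 6.597 mg/dL in cholesterol level.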